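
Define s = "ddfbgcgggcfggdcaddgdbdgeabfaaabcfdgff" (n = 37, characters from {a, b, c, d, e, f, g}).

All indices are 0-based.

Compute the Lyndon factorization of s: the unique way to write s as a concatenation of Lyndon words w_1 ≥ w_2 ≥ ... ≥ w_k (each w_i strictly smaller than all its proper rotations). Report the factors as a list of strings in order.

emit factor 1: 'ddf' (i=0, period=3)
emit factor 2: 'bgcgggcfggdc' (i=3, period=12)
emit factor 3: 'addgdbdge' (i=15, period=9)
emit factor 4: 'abf' (i=24, period=3)
emit factor 5: 'aaabcfdgff' (i=27, period=10)

["ddf", "bgcgggcfggdc", "addgdbdge", "abf", "aaabcfdgff"]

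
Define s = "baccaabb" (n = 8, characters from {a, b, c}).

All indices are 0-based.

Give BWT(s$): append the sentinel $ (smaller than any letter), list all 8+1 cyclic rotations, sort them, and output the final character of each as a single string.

bcabb$aca

rank  rotation   last
    0  $baccaabb  b
    1  aabb$bacc  c
    2  abb$bacca  a
    3  accaabb$b  b
    4  b$baccaab  b
    5  baccaabb$  $
    6  bb$baccaa  a
    7  caabb$bac  c
    8  ccaabb$ba  a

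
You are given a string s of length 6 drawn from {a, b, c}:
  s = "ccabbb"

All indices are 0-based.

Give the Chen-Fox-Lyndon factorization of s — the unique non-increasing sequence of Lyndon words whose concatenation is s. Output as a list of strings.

["c", "c", "abbb"]

emit factor 1: 'c' (i=0, period=1)
emit factor 2: 'c' (i=1, period=1)
emit factor 3: 'abbb' (i=2, period=4)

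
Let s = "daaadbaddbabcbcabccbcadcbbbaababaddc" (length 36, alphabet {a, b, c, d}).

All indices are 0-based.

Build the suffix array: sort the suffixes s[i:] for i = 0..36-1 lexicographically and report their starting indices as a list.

sorted suffixes:
  #0 SA[0]=1  'aaadbaddbabcbcabccbcadcbbbaababaddc'
  #1 SA[1]=27  'aababaddc'
  #2 SA[2]=2  'aadbaddbabcbcabccbcadcbbbaababaddc'
  #3 SA[3]=28  'ababaddc'
  #4 SA[4]=30  'abaddc'
  #5 SA[5]=10  'abcbcabccbcadcbbbaababaddc'
  #6 SA[6]=15  'abccbcadcbbbaababaddc'
  #7 SA[7]=3  'adbaddbabcbcabccbcadcbbbaababaddc'
  #8 SA[8]=21  'adcbbbaababaddc'
  #9 SA[9]=6  'addbabcbcabccbcadcbbbaababaddc'
  #10 SA[10]=32  'addc'
  #11 SA[11]=26  'baababaddc'
  #12 SA[12]=29  'babaddc'
  #13 SA[13]=9  'babcbcabccbcadcbbbaababaddc'
  #14 SA[14]=5  'baddbabcbcabccbcadcbbbaababaddc'
  #15 SA[15]=31  'baddc'
  #16 SA[16]=25  'bbaababaddc'
  #17 SA[17]=24  'bbbaababaddc'
  #18 SA[18]=13  'bcabccbcadcbbbaababaddc'
  #19 SA[19]=19  'bcadcbbbaababaddc'
  #20 SA[20]=11  'bcbcabccbcadcbbbaababaddc'
  #21 SA[21]=16  'bccbcadcbbbaababaddc'
  #22 SA[22]=35  'c'
  #23 SA[23]=14  'cabccbcadcbbbaababaddc'
  #24 SA[24]=20  'cadcbbbaababaddc'
  #25 SA[25]=23  'cbbbaababaddc'
  #26 SA[26]=12  'cbcabccbcadcbbbaababaddc'
  #27 SA[27]=18  'cbcadcbbbaababaddc'
  #28 SA[28]=17  'ccbcadcbbbaababaddc'
  #29 SA[29]=0  'daaadbaddbabcbcabccbcadcbbbaababaddc'
  #30 SA[30]=8  'dbabcbcabccbcadcbbbaababaddc'
  #31 SA[31]=4  'dbaddbabcbcabccbcadcbbbaababaddc'
  #32 SA[32]=34  'dc'
  #33 SA[33]=22  'dcbbbaababaddc'
  #34 SA[34]=7  'ddbabcbcabccbcadcbbbaababaddc'
  #35 SA[35]=33  'ddc'

[1, 27, 2, 28, 30, 10, 15, 3, 21, 6, 32, 26, 29, 9, 5, 31, 25, 24, 13, 19, 11, 16, 35, 14, 20, 23, 12, 18, 17, 0, 8, 4, 34, 22, 7, 33]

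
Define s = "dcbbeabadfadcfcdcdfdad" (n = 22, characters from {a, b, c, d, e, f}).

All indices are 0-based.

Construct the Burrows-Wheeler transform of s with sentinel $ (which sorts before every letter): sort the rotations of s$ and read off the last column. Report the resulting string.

rank  rotation                 last
    0  $dcbbeabadfadcfcdcdfdad  d
    1  abadfadcfcdcdfdad$dcbbe  e
    2  ad$dcbbeabadfadcfcdcdfd  d
    3  adcfcdcdfdad$dcbbeabadf  f
    4  adfadcfcdcdfdad$dcbbeab  b
    5  badfadcfcdcdfdad$dcbbea  a
    6  bbeabadfadcfcdcdfdad$dc  c
    7  beabadfadcfcdcdfdad$dcb  b
    8  cbbeabadfadcfcdcdfdad$d  d
    9  cdcdfdad$dcbbeabadfadcf  f
   10  cdfdad$dcbbeabadfadcfcd  d
   11  cfcdcdfdad$dcbbeabadfad  d
   12  d$dcbbeabadfadcfcdcdfda  a
   13  dad$dcbbeabadfadcfcdcdf  f
   14  dcbbeabadfadcfcdcdfdad$  $
   15  dcdfdad$dcbbeabadfadcfc  c
   16  dcfcdcdfdad$dcbbeabadfa  a
   17  dfadcfcdcdfdad$dcbbeaba  a
   18  dfdad$dcbbeabadfadcfcdc  c
   19  eabadfadcfcdcdfdad$dcbb  b
   20  fadcfcdcdfdad$dcbbeabad  d
   21  fcdcdfdad$dcbbeabadfadc  c
   22  fdad$dcbbeabadfadcfcdcd  d

dedfbacbdfddaf$caacbdcd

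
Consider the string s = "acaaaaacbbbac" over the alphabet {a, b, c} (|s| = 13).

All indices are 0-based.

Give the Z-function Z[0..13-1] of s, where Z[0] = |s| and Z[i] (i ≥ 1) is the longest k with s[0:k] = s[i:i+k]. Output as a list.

[13, 0, 1, 1, 1, 1, 2, 0, 0, 0, 0, 2, 0]

Z[0]=13
i=1: outside box; Z[1]=0
i=2: outside box; Z[2]=1 extend→box=[2,3)
i=3: outside box; Z[3]=1 extend→box=[3,4)
i=4: outside box; Z[4]=1 extend→box=[4,5)
i=5: outside box; Z[5]=1 extend→box=[5,6)
i=6: outside box; Z[6]=2 extend→box=[6,8)
i=7: min(r-i=1, Z[1]=0)=0; Z[7]=0
i=8: outside box; Z[8]=0
i=9: outside box; Z[9]=0
i=10: outside box; Z[10]=0
i=11: outside box; Z[11]=2 extend→box=[11,13)
i=12: min(r-i=1, Z[1]=0)=0; Z[12]=0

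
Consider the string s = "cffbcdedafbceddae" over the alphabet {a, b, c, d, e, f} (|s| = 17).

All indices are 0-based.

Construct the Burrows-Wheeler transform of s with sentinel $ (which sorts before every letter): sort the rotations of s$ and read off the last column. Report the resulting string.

rank  rotation            last
    0  $cffbcdedafbceddae  e
    1  ae$cffbcdedafbcedd  d
    2  afbceddae$cffbcded  d
    3  bcdedafbceddae$cff  f
    4  bceddae$cffbcdedaf  f
    5  cdedafbceddae$cffb  b
    6  ceddae$cffbcdedafb  b
    7  cffbcdedafbceddae$  $
    8  dae$cffbcdedafbced  d
    9  dafbceddae$cffbcde  e
   10  ddae$cffbcdedafbce  e
   11  dedafbceddae$cffbc  c
   12  e$cffbcdedafbcedda  a
   13  edafbceddae$cffbcd  d
   14  eddae$cffbcdedafbc  c
   15  fbcdedafbceddae$cf  f
   16  fbceddae$cffbcdeda  a
   17  ffbcdedafbceddae$c  c

eddffbb$deecadcfac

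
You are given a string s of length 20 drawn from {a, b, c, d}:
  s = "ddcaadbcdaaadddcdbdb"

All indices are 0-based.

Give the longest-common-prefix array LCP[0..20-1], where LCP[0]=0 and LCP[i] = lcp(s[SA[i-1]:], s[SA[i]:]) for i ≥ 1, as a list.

[0, 2, 3, 1, 2, 0, 1, 1, 0, 1, 2, 0, 1, 2, 2, 1, 2, 1, 3, 2]

sorted suffixes:
  #0 SA[0]=9  'aaadddcdbdb'
  #1 SA[1]=3  'aadbcdaaadddcdbdb'
  #2 SA[2]=10  'aadddcdbdb'
  #3 SA[3]=4  'adbcdaaadddcdbdb'
  #4 SA[4]=11  'adddcdbdb'
  #5 SA[5]=19  'b'
  #6 SA[6]=6  'bcdaaadddcdbdb'
  #7 SA[7]=17  'bdb'
  #8 SA[8]=2  'caadbcdaaadddcdbdb'
  #9 SA[9]=7  'cdaaadddcdbdb'
  #10 SA[10]=15  'cdbdb'
  #11 SA[11]=8  'daaadddcdbdb'
  #12 SA[12]=18  'db'
  #13 SA[13]=5  'dbcdaaadddcdbdb'
  #14 SA[14]=16  'dbdb'
  #15 SA[15]=1  'dcaadbcdaaadddcdbdb'
  #16 SA[16]=14  'dcdbdb'
  #17 SA[17]=0  'ddcaadbcdaaadddcdbdb'
  #18 SA[18]=13  'ddcdbdb'
  #19 SA[19]=12  'dddcdbdb'

SA = [9, 3, 10, 4, 11, 19, 6, 17, 2, 7, 15, 8, 18, 5, 16, 1, 14, 0, 13, 12]
i: (SA[i-1],SA[i]) lcp shared
  1: (9,3) 2 'aa'
  2: (3,10) 3 'aad'
  3: (10,4) 1 'a'
  4: (4,11) 2 'ad'
  5: (11,19) 0 ''
  6: (19,6) 1 'b'
  7: (6,17) 1 'b'
  8: (17,2) 0 ''
  9: (2,7) 1 'c'
  10: (7,15) 2 'cd'
  11: (15,8) 0 ''
  12: (8,18) 1 'd'
  13: (18,5) 2 'db'
  14: (5,16) 2 'db'
  15: (16,1) 1 'd'
  16: (1,14) 2 'dc'
  17: (14,0) 1 'd'
  18: (0,13) 3 'ddc'
  19: (13,12) 2 'dd'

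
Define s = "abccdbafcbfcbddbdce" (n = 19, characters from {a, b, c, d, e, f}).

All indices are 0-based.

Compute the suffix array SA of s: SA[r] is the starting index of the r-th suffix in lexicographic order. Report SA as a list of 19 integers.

[0, 6, 5, 1, 15, 12, 9, 11, 8, 2, 3, 17, 4, 14, 16, 13, 18, 10, 7]

rank | idx | suffix
   0 |   0 | abccdbafcbfcbddbdce
   1 |   6 | afcbfcbddbdce
   2 |   5 | bafcbfcbddbdce
   3 |   1 | bccdbafcbfcbddbdce
   4 |  15 | bdce
   5 |  12 | bddbdce
   6 |   9 | bfcbddbdce
   7 |  11 | cbddbdce
   8 |   8 | cbfcbddbdce
   9 |   2 | ccdbafcbfcbddbdce
  10 |   3 | cdbafcbfcbddbdce
  11 |  17 | ce
  12 |   4 | dbafcbfcbddbdce
  13 |  14 | dbdce
  14 |  16 | dce
  15 |  13 | ddbdce
  16 |  18 | e
  17 |  10 | fcbddbdce
  18 |   7 | fcbfcbddbdce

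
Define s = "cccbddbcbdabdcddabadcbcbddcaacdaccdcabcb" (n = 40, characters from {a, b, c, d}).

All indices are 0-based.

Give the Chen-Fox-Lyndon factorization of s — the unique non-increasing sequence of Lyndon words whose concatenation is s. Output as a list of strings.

emit factor 1: 'c' (i=0, period=1)
emit factor 2: 'c' (i=1, period=1)
emit factor 3: 'c' (i=2, period=1)
emit factor 4: 'bdd' (i=3, period=3)
emit factor 5: 'bcbd' (i=6, period=4)
emit factor 6: 'abdcdd' (i=10, period=6)
emit factor 7: 'abadcbcbddc' (i=16, period=11)
emit factor 8: 'aacdaccdcabcb' (i=27, period=13)

["c", "c", "c", "bdd", "bcbd", "abdcdd", "abadcbcbddc", "aacdaccdcabcb"]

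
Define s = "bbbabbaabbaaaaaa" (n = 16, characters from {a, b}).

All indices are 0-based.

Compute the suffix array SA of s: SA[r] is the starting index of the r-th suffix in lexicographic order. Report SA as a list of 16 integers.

sorted suffixes:
  #0 SA[0]=15  'a'
  #1 SA[1]=14  'aa'
  #2 SA[2]=13  'aaa'
  #3 SA[3]=12  'aaaa'
  #4 SA[4]=11  'aaaaa'
  #5 SA[5]=10  'aaaaaa'
  #6 SA[6]=6  'aabbaaaaaa'
  #7 SA[7]=7  'abbaaaaaa'
  #8 SA[8]=3  'abbaabbaaaaaa'
  #9 SA[9]=9  'baaaaaa'
  #10 SA[10]=5  'baabbaaaaaa'
  #11 SA[11]=2  'babbaabbaaaaaa'
  #12 SA[12]=8  'bbaaaaaa'
  #13 SA[13]=4  'bbaabbaaaaaa'
  #14 SA[14]=1  'bbabbaabbaaaaaa'
  #15 SA[15]=0  'bbbabbaabbaaaaaa'

[15, 14, 13, 12, 11, 10, 6, 7, 3, 9, 5, 2, 8, 4, 1, 0]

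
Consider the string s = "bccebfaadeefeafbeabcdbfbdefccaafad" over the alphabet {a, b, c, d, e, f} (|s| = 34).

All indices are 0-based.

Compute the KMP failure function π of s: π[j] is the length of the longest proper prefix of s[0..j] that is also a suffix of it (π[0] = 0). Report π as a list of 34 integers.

π[0] = 0
j=1 s[j]='c': π[1]=0 (border '')
j=2 s[j]='c': π[2]=0 (border '')
j=3 s[j]='e': π[3]=0 (border '')
j=4 s[j]='b': π[4]=1 (border 'b')
j=5 s[j]='f': k: 1→0; π[5]=0 (border '')
j=6 s[j]='a': π[6]=0 (border '')
j=7 s[j]='a': π[7]=0 (border '')
j=8 s[j]='d': π[8]=0 (border '')
j=9 s[j]='e': π[9]=0 (border '')
j=10 s[j]='e': π[10]=0 (border '')
j=11 s[j]='f': π[11]=0 (border '')
j=12 s[j]='e': π[12]=0 (border '')
j=13 s[j]='a': π[13]=0 (border '')
j=14 s[j]='f': π[14]=0 (border '')
j=15 s[j]='b': π[15]=1 (border 'b')
j=16 s[j]='e': k: 1→0; π[16]=0 (border '')
j=17 s[j]='a': π[17]=0 (border '')
j=18 s[j]='b': π[18]=1 (border 'b')
j=19 s[j]='c': π[19]=2 (border 'bc')
j=20 s[j]='d': k: 2→0; π[20]=0 (border '')
j=21 s[j]='b': π[21]=1 (border 'b')
j=22 s[j]='f': k: 1→0; π[22]=0 (border '')
j=23 s[j]='b': π[23]=1 (border 'b')
j=24 s[j]='d': k: 1→0; π[24]=0 (border '')
j=25 s[j]='e': π[25]=0 (border '')
j=26 s[j]='f': π[26]=0 (border '')
j=27 s[j]='c': π[27]=0 (border '')
j=28 s[j]='c': π[28]=0 (border '')
j=29 s[j]='a': π[29]=0 (border '')
j=30 s[j]='a': π[30]=0 (border '')
j=31 s[j]='f': π[31]=0 (border '')
j=32 s[j]='a': π[32]=0 (border '')
j=33 s[j]='d': π[33]=0 (border '')

[0, 0, 0, 0, 1, 0, 0, 0, 0, 0, 0, 0, 0, 0, 0, 1, 0, 0, 1, 2, 0, 1, 0, 1, 0, 0, 0, 0, 0, 0, 0, 0, 0, 0]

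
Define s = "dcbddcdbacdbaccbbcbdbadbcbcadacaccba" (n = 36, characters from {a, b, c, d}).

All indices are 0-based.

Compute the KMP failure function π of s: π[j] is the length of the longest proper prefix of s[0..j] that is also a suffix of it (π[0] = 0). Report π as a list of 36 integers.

[0, 0, 0, 1, 1, 2, 1, 0, 0, 0, 1, 0, 0, 0, 0, 0, 0, 0, 0, 1, 0, 0, 1, 0, 0, 0, 0, 0, 1, 0, 0, 0, 0, 0, 0, 0]

π[0] = 0
j=1 s[j]='c': π[1]=0 (border '')
j=2 s[j]='b': π[2]=0 (border '')
j=3 s[j]='d': π[3]=1 (border 'd')
j=4 s[j]='d': k: 1→0; π[4]=1 (border 'd')
j=5 s[j]='c': π[5]=2 (border 'dc')
j=6 s[j]='d': k: 2→0; π[6]=1 (border 'd')
j=7 s[j]='b': k: 1→0; π[7]=0 (border '')
j=8 s[j]='a': π[8]=0 (border '')
j=9 s[j]='c': π[9]=0 (border '')
j=10 s[j]='d': π[10]=1 (border 'd')
j=11 s[j]='b': k: 1→0; π[11]=0 (border '')
j=12 s[j]='a': π[12]=0 (border '')
j=13 s[j]='c': π[13]=0 (border '')
j=14 s[j]='c': π[14]=0 (border '')
j=15 s[j]='b': π[15]=0 (border '')
j=16 s[j]='b': π[16]=0 (border '')
j=17 s[j]='c': π[17]=0 (border '')
j=18 s[j]='b': π[18]=0 (border '')
j=19 s[j]='d': π[19]=1 (border 'd')
j=20 s[j]='b': k: 1→0; π[20]=0 (border '')
j=21 s[j]='a': π[21]=0 (border '')
j=22 s[j]='d': π[22]=1 (border 'd')
j=23 s[j]='b': k: 1→0; π[23]=0 (border '')
j=24 s[j]='c': π[24]=0 (border '')
j=25 s[j]='b': π[25]=0 (border '')
j=26 s[j]='c': π[26]=0 (border '')
j=27 s[j]='a': π[27]=0 (border '')
j=28 s[j]='d': π[28]=1 (border 'd')
j=29 s[j]='a': k: 1→0; π[29]=0 (border '')
j=30 s[j]='c': π[30]=0 (border '')
j=31 s[j]='a': π[31]=0 (border '')
j=32 s[j]='c': π[32]=0 (border '')
j=33 s[j]='c': π[33]=0 (border '')
j=34 s[j]='b': π[34]=0 (border '')
j=35 s[j]='a': π[35]=0 (border '')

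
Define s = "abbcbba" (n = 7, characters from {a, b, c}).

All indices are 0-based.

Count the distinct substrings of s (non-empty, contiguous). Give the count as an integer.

23

rank | idx | suffix
   0 |   6 | a
   1 |   0 | abbcbba
   2 |   5 | ba
   3 |   4 | bba
   4 |   1 | bbcbba
   5 |   2 | bcbba
   6 |   3 | cbba

SA = [6, 0, 5, 4, 1, 2, 3]
rank  pair      lcp
   1  s[6:],s[0:]  1  'a'
   2  s[0:],s[5:]  0  ''
   3  s[5:],s[4:]  1  'b'
   4  s[4:],s[1:]  2  'bb'
   5  s[1:],s[2:]  1  'b'
   6  s[2:],s[3:]  0  ''

n(n+1)/2 = 7·8/2 = 28
Σ LCP = 0 + 1 + 0 + 1 + 2 + 1 + 0 = 5
distinct = 28 − 5 = 23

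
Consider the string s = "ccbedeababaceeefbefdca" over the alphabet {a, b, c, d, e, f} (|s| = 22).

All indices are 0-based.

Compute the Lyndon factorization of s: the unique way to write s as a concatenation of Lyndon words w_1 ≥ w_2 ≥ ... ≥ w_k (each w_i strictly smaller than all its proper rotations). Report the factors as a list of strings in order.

emit factor 1: 'c' (i=0, period=1)
emit factor 2: 'c' (i=1, period=1)
emit factor 3: 'bede' (i=2, period=4)
emit factor 4: 'ababaceeefbefdc' (i=6, period=15)
emit factor 5: 'a' (i=21, period=1)

["c", "c", "bede", "ababaceeefbefdc", "a"]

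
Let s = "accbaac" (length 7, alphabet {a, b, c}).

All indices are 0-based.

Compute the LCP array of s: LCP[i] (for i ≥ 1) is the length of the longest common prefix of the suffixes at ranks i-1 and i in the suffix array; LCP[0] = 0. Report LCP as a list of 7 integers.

rank→(start, suffix):
  0 → (4, 'aac')
  1 → (5, 'ac')
  2 → (0, 'accbaac')
  3 → (3, 'baac')
  4 → (6, 'c')
  5 → (2, 'cbaac')
  6 → (1, 'ccbaac')

SA = [4, 5, 0, 3, 6, 2, 1]
i: (SA[i-1],SA[i]) lcp shared
  1: (4,5) 1 'a'
  2: (5,0) 2 'ac'
  3: (0,3) 0 ''
  4: (3,6) 0 ''
  5: (6,2) 1 'c'
  6: (2,1) 1 'c'

[0, 1, 2, 0, 0, 1, 1]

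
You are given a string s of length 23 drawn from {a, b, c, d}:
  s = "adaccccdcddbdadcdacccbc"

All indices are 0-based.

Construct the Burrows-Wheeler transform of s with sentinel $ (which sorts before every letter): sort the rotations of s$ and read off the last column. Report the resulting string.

rank  rotation                  last
    0  $adaccccdcddbdadcdacccbc  c
    1  acccbc$adaccccdcddbdadcd  d
    2  accccdcddbdadcdacccbc$ad  d
    3  adaccccdcddbdadcdacccbc$  $
    4  adcdacccbc$adaccccdcddbd  d
    5  bc$adaccccdcddbdadcdaccc  c
    6  bdadcdacccbc$adaccccdcdd  d
    7  c$adaccccdcddbdadcdacccb  b
    8  cbc$adaccccdcddbdadcdacc  c
    9  ccbc$adaccccdcddbdadcdac  c
   10  cccbc$adaccccdcddbdadcda  a
   11  ccccdcddbdadcdacccbc$ada  a
   12  cccdcddbdadcdacccbc$adac  c
   13  ccdcddbdadcdacccbc$adacc  c
   14  cdacccbc$adaccccdcddbdad  d
   15  cdcddbdadcdacccbc$adaccc  c
   16  cddbdadcdacccbc$adaccccd  d
   17  dacccbc$adaccccdcddbdadc  c
   18  daccccdcddbdadcdacccbc$a  a
   19  dadcdacccbc$adaccccdcddb  b
   20  dbdadcdacccbc$adaccccdcd  d
   21  dcdacccbc$adaccccdcddbda  a
   22  dcddbdadcdacccbc$adacccc  c
   23  ddbdadcdacccbc$adaccccdc  c

cdd$dcdbccaaccdcdcabdacc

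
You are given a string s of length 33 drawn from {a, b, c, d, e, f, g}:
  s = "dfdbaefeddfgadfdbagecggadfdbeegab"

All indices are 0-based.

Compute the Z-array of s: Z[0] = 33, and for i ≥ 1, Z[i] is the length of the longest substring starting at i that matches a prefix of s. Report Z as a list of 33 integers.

[33, 0, 1, 0, 0, 0, 0, 0, 1, 2, 0, 0, 0, 5, 0, 1, 0, 0, 0, 0, 0, 0, 0, 0, 4, 0, 1, 0, 0, 0, 0, 0, 0]

Z[0]=33
i=1: outside box; Z[1]=0
i=2: outside box; Z[2]=1 extend→box=[2,3)
i=3: outside box; Z[3]=0
i=4: outside box; Z[4]=0
i=5: outside box; Z[5]=0
i=6: outside box; Z[6]=0
i=7: outside box; Z[7]=0
i=8: outside box; Z[8]=1 extend→box=[8,9)
i=9: outside box; Z[9]=2 extend→box=[9,11)
i=10: min(r-i=1, Z[1]=0)=0; Z[10]=0
i=11: outside box; Z[11]=0
i=12: outside box; Z[12]=0
i=13: outside box; Z[13]=5 extend→box=[13,18)
i=14: min(r-i=4, Z[1]=0)=0; Z[14]=0
i=15: min(r-i=3, Z[2]=1)=1; Z[15]=1
i=16: min(r-i=2, Z[3]=0)=0; Z[16]=0
i=17: min(r-i=1, Z[4]=0)=0; Z[17]=0
i=18: outside box; Z[18]=0
i=19: outside box; Z[19]=0
i=20: outside box; Z[20]=0
i=21: outside box; Z[21]=0
i=22: outside box; Z[22]=0
i=23: outside box; Z[23]=0
i=24: outside box; Z[24]=4 extend→box=[24,28)
i=25: min(r-i=3, Z[1]=0)=0; Z[25]=0
i=26: min(r-i=2, Z[2]=1)=1; Z[26]=1
i=27: min(r-i=1, Z[3]=0)=0; Z[27]=0
i=28: outside box; Z[28]=0
i=29: outside box; Z[29]=0
i=30: outside box; Z[30]=0
i=31: outside box; Z[31]=0
i=32: outside box; Z[32]=0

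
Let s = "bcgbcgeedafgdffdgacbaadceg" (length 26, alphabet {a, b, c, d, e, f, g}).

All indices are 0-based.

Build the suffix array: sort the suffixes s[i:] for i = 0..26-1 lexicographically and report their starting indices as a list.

[20, 17, 21, 9, 19, 0, 3, 18, 23, 1, 4, 8, 22, 12, 15, 7, 6, 24, 14, 13, 10, 25, 16, 2, 11, 5]

sorted suffixes:
  #0 SA[0]=20  'aadceg'
  #1 SA[1]=17  'acbaadceg'
  #2 SA[2]=21  'adceg'
  #3 SA[3]=9  'afgdffdgacbaadceg'
  #4 SA[4]=19  'baadceg'
  #5 SA[5]=0  'bcgbcgeedafgdffdgacbaadceg'
  #6 SA[6]=3  'bcgeedafgdffdgacbaadceg'
  #7 SA[7]=18  'cbaadceg'
  #8 SA[8]=23  'ceg'
  #9 SA[9]=1  'cgbcgeedafgdffdgacbaadceg'
  #10 SA[10]=4  'cgeedafgdffdgacbaadceg'
  #11 SA[11]=8  'dafgdffdgacbaadceg'
  #12 SA[12]=22  'dceg'
  #13 SA[13]=12  'dffdgacbaadceg'
  #14 SA[14]=15  'dgacbaadceg'
  #15 SA[15]=7  'edafgdffdgacbaadceg'
  #16 SA[16]=6  'eedafgdffdgacbaadceg'
  #17 SA[17]=24  'eg'
  #18 SA[18]=14  'fdgacbaadceg'
  #19 SA[19]=13  'ffdgacbaadceg'
  #20 SA[20]=10  'fgdffdgacbaadceg'
  #21 SA[21]=25  'g'
  #22 SA[22]=16  'gacbaadceg'
  #23 SA[23]=2  'gbcgeedafgdffdgacbaadceg'
  #24 SA[24]=11  'gdffdgacbaadceg'
  #25 SA[25]=5  'geedafgdffdgacbaadceg'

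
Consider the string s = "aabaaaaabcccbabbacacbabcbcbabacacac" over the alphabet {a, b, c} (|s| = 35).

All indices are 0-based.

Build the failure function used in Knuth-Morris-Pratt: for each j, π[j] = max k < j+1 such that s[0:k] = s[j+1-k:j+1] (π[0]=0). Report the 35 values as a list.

[0, 1, 0, 1, 2, 2, 2, 2, 3, 0, 0, 0, 0, 1, 0, 0, 1, 0, 1, 0, 0, 1, 0, 0, 0, 0, 0, 1, 0, 1, 0, 1, 0, 1, 0]

π[0] = 0
j=1 s[j]='a': π[1]=1 (border 'a')
j=2 s[j]='b': k: 1→0; π[2]=0 (border '')
j=3 s[j]='a': π[3]=1 (border 'a')
j=4 s[j]='a': π[4]=2 (border 'aa')
j=5 s[j]='a': k: 2→1; π[5]=2 (border 'aa')
j=6 s[j]='a': k: 2→1; π[6]=2 (border 'aa')
j=7 s[j]='a': k: 2→1; π[7]=2 (border 'aa')
j=8 s[j]='b': π[8]=3 (border 'aab')
j=9 s[j]='c': k: 3→0; π[9]=0 (border '')
j=10 s[j]='c': π[10]=0 (border '')
j=11 s[j]='c': π[11]=0 (border '')
j=12 s[j]='b': π[12]=0 (border '')
j=13 s[j]='a': π[13]=1 (border 'a')
j=14 s[j]='b': k: 1→0; π[14]=0 (border '')
j=15 s[j]='b': π[15]=0 (border '')
j=16 s[j]='a': π[16]=1 (border 'a')
j=17 s[j]='c': k: 1→0; π[17]=0 (border '')
j=18 s[j]='a': π[18]=1 (border 'a')
j=19 s[j]='c': k: 1→0; π[19]=0 (border '')
j=20 s[j]='b': π[20]=0 (border '')
j=21 s[j]='a': π[21]=1 (border 'a')
j=22 s[j]='b': k: 1→0; π[22]=0 (border '')
j=23 s[j]='c': π[23]=0 (border '')
j=24 s[j]='b': π[24]=0 (border '')
j=25 s[j]='c': π[25]=0 (border '')
j=26 s[j]='b': π[26]=0 (border '')
j=27 s[j]='a': π[27]=1 (border 'a')
j=28 s[j]='b': k: 1→0; π[28]=0 (border '')
j=29 s[j]='a': π[29]=1 (border 'a')
j=30 s[j]='c': k: 1→0; π[30]=0 (border '')
j=31 s[j]='a': π[31]=1 (border 'a')
j=32 s[j]='c': k: 1→0; π[32]=0 (border '')
j=33 s[j]='a': π[33]=1 (border 'a')
j=34 s[j]='c': k: 1→0; π[34]=0 (border '')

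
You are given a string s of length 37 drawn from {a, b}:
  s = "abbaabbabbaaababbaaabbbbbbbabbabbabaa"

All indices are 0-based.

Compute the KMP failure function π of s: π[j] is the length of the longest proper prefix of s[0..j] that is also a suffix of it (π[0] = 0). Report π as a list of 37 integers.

[0, 0, 0, 1, 1, 2, 3, 4, 2, 3, 4, 5, 1, 2, 1, 2, 3, 4, 5, 1, 2, 3, 0, 0, 0, 0, 0, 1, 2, 3, 4, 2, 3, 4, 2, 1, 1]

π[0] = 0
j=1 s[j]='b': π[1]=0 (border '')
j=2 s[j]='b': π[2]=0 (border '')
j=3 s[j]='a': π[3]=1 (border 'a')
j=4 s[j]='a': k: 1→0; π[4]=1 (border 'a')
j=5 s[j]='b': π[5]=2 (border 'ab')
j=6 s[j]='b': π[6]=3 (border 'abb')
j=7 s[j]='a': π[7]=4 (border 'abba')
j=8 s[j]='b': k: 4→1; π[8]=2 (border 'ab')
j=9 s[j]='b': π[9]=3 (border 'abb')
j=10 s[j]='a': π[10]=4 (border 'abba')
j=11 s[j]='a': π[11]=5 (border 'abbaa')
j=12 s[j]='a': k: 5→1→0; π[12]=1 (border 'a')
j=13 s[j]='b': π[13]=2 (border 'ab')
j=14 s[j]='a': k: 2→0; π[14]=1 (border 'a')
j=15 s[j]='b': π[15]=2 (border 'ab')
j=16 s[j]='b': π[16]=3 (border 'abb')
j=17 s[j]='a': π[17]=4 (border 'abba')
j=18 s[j]='a': π[18]=5 (border 'abbaa')
j=19 s[j]='a': k: 5→1→0; π[19]=1 (border 'a')
j=20 s[j]='b': π[20]=2 (border 'ab')
j=21 s[j]='b': π[21]=3 (border 'abb')
j=22 s[j]='b': k: 3→0; π[22]=0 (border '')
j=23 s[j]='b': π[23]=0 (border '')
j=24 s[j]='b': π[24]=0 (border '')
j=25 s[j]='b': π[25]=0 (border '')
j=26 s[j]='b': π[26]=0 (border '')
j=27 s[j]='a': π[27]=1 (border 'a')
j=28 s[j]='b': π[28]=2 (border 'ab')
j=29 s[j]='b': π[29]=3 (border 'abb')
j=30 s[j]='a': π[30]=4 (border 'abba')
j=31 s[j]='b': k: 4→1; π[31]=2 (border 'ab')
j=32 s[j]='b': π[32]=3 (border 'abb')
j=33 s[j]='a': π[33]=4 (border 'abba')
j=34 s[j]='b': k: 4→1; π[34]=2 (border 'ab')
j=35 s[j]='a': k: 2→0; π[35]=1 (border 'a')
j=36 s[j]='a': k: 1→0; π[36]=1 (border 'a')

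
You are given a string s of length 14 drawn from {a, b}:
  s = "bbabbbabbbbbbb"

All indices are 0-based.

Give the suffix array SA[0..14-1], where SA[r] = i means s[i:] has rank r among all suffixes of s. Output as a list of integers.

rank | idx | suffix
   0 |   2 | abbbabbbbbbb
   1 |   6 | abbbbbbb
   2 |  13 | b
   3 |   1 | babbbabbbbbbb
   4 |   5 | babbbbbbb
   5 |  12 | bb
   6 |   0 | bbabbbabbbbbbb
   7 |   4 | bbabbbbbbb
   8 |  11 | bbb
   9 |   3 | bbbabbbbbbb
  10 |  10 | bbbb
  11 |   9 | bbbbb
  12 |   8 | bbbbbb
  13 |   7 | bbbbbbb

[2, 6, 13, 1, 5, 12, 0, 4, 11, 3, 10, 9, 8, 7]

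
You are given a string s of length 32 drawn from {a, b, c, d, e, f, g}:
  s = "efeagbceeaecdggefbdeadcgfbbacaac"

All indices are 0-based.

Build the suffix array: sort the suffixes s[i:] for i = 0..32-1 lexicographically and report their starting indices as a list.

rank | idx | suffix
   0 |  29 | aac
   1 |  30 | ac
   2 |  27 | acaac
   3 |  20 | adcgfbbacaac
   4 |   9 | aecdggefbdeadcgfbbacaac
   5 |   3 | agbceeaecdggefbdeadcgfbbacaac
   6 |  26 | bacaac
   7 |  25 | bbacaac
   8 |   5 | bceeaecdggefbdeadcgfbbacaac
   9 |  17 | bdeadcgfbbacaac
  10 |  31 | c
  11 |  28 | caac
  12 |  11 | cdggefbdeadcgfbbacaac
  13 |   6 | ceeaecdggefbdeadcgfbbacaac
  14 |  22 | cgfbbacaac
  15 |  21 | dcgfbbacaac
  16 |  18 | deadcgfbbacaac
  17 |  12 | dggefbdeadcgfbbacaac
  18 |  19 | eadcgfbbacaac
  19 |   8 | eaecdggefbdeadcgfbbacaac
  20 |   2 | eagbceeaecdggefbdeadcgfbbacaac
  21 |  10 | ecdggefbdeadcgfbbacaac
  22 |   7 | eeaecdggefbdeadcgfbbacaac
  23 |  15 | efbdeadcgfbbacaac
  24 |   0 | efeagbceeaecdggefbdeadcgfbbacaac
  25 |  24 | fbbacaac
  26 |  16 | fbdeadcgfbbacaac
  27 |   1 | feagbceeaecdggefbdeadcgfbbacaac
  28 |   4 | gbceeaecdggefbdeadcgfbbacaac
  29 |  14 | gefbdeadcgfbbacaac
  30 |  23 | gfbbacaac
  31 |  13 | ggefbdeadcgfbbacaac

[29, 30, 27, 20, 9, 3, 26, 25, 5, 17, 31, 28, 11, 6, 22, 21, 18, 12, 19, 8, 2, 10, 7, 15, 0, 24, 16, 1, 4, 14, 23, 13]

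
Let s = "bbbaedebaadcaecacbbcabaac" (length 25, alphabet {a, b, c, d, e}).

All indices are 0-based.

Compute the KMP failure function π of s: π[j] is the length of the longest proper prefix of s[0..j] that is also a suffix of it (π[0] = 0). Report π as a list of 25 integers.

π[0] = 0
j=1 s[j]='b': π[1]=1 (border 'b')
j=2 s[j]='b': π[2]=2 (border 'bb')
j=3 s[j]='a': k: 2→1→0; π[3]=0 (border '')
j=4 s[j]='e': π[4]=0 (border '')
j=5 s[j]='d': π[5]=0 (border '')
j=6 s[j]='e': π[6]=0 (border '')
j=7 s[j]='b': π[7]=1 (border 'b')
j=8 s[j]='a': k: 1→0; π[8]=0 (border '')
j=9 s[j]='a': π[9]=0 (border '')
j=10 s[j]='d': π[10]=0 (border '')
j=11 s[j]='c': π[11]=0 (border '')
j=12 s[j]='a': π[12]=0 (border '')
j=13 s[j]='e': π[13]=0 (border '')
j=14 s[j]='c': π[14]=0 (border '')
j=15 s[j]='a': π[15]=0 (border '')
j=16 s[j]='c': π[16]=0 (border '')
j=17 s[j]='b': π[17]=1 (border 'b')
j=18 s[j]='b': π[18]=2 (border 'bb')
j=19 s[j]='c': k: 2→1→0; π[19]=0 (border '')
j=20 s[j]='a': π[20]=0 (border '')
j=21 s[j]='b': π[21]=1 (border 'b')
j=22 s[j]='a': k: 1→0; π[22]=0 (border '')
j=23 s[j]='a': π[23]=0 (border '')
j=24 s[j]='c': π[24]=0 (border '')

[0, 1, 2, 0, 0, 0, 0, 1, 0, 0, 0, 0, 0, 0, 0, 0, 0, 1, 2, 0, 0, 1, 0, 0, 0]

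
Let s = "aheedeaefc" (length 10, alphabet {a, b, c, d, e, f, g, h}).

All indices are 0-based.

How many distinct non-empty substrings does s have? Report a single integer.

sorted suffixes:
  #0 SA[0]=6  'aefc'
  #1 SA[1]=0  'aheedeaefc'
  #2 SA[2]=9  'c'
  #3 SA[3]=4  'deaefc'
  #4 SA[4]=5  'eaefc'
  #5 SA[5]=3  'edeaefc'
  #6 SA[6]=2  'eedeaefc'
  #7 SA[7]=7  'efc'
  #8 SA[8]=8  'fc'
  #9 SA[9]=1  'heedeaefc'

SA = [6, 0, 9, 4, 5, 3, 2, 7, 8, 1]
rank  pair      lcp
   1  s[6:],s[0:]  1  'a'
   2  s[0:],s[9:]  0  ''
   3  s[9:],s[4:]  0  ''
   4  s[4:],s[5:]  0  ''
   5  s[5:],s[3:]  1  'e'
   6  s[3:],s[2:]  1  'e'
   7  s[2:],s[7:]  1  'e'
   8  s[7:],s[8:]  0  ''
   9  s[8:],s[1:]  0  ''

n(n+1)/2 = 10·11/2 = 55
Σ LCP = 0 + 1 + 0 + 0 + 0 + 1 + 1 + 1 + 0 + 0 = 4
distinct = 55 − 4 = 51

51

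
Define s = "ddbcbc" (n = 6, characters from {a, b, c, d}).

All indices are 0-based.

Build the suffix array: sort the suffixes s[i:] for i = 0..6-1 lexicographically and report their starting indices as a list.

rank | idx | suffix
   0 |   4 | bc
   1 |   2 | bcbc
   2 |   5 | c
   3 |   3 | cbc
   4 |   1 | dbcbc
   5 |   0 | ddbcbc

[4, 2, 5, 3, 1, 0]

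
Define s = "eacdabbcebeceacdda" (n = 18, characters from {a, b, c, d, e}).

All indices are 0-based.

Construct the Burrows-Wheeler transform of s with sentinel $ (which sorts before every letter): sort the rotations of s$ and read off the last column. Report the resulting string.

rank  rotation             last
    0  $eacdabbcebeceacdda  a
    1  a$eacdabbcebeceacdd  d
    2  abbcebeceacdda$eacd  d
    3  acdabbcebeceacdda$e  e
    4  acdda$eacdabbcebece  e
    5  bbcebeceacdda$eacda  a
    6  bcebeceacdda$eacdab  b
    7  beceacdda$eacdabbce  e
    8  cdabbcebeceacdda$ea  a
    9  cdda$eacdabbcebecea  a
   10  ceacdda$eacdabbcebe  e
   11  cebeceacdda$eacdabb  b
   12  da$eacdabbcebeceacd  d
   13  dabbcebeceacdda$eac  c
   14  dda$eacdabbcebeceac  c
   15  eacdabbcebeceacdda$  $
   16  eacdda$eacdabbcebec  c
   17  ebeceacdda$eacdabbc  c
   18  eceacdda$eacdabbceb  b

addeeabeaaebdcc$ccb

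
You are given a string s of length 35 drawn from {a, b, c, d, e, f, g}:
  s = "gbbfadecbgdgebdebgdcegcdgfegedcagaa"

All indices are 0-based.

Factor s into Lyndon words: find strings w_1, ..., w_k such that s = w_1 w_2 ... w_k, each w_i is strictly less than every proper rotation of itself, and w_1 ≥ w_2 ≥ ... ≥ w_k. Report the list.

emit factor 1: 'g' (i=0, period=1)
emit factor 2: 'bbf' (i=1, period=3)
emit factor 3: 'adecbgdgebdebgdcegcdgfegedcag' (i=4, period=29)
emit factor 4: 'a' (i=33, period=1)
emit factor 5: 'a' (i=34, period=1)

["g", "bbf", "adecbgdgebdebgdcegcdgfegedcag", "a", "a"]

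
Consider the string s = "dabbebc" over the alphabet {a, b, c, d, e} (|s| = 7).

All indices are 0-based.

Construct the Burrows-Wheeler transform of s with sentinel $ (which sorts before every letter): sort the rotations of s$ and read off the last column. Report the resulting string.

cdaebb$b

rank  rotation  last
    0  $dabbebc  c
    1  abbebc$d  d
    2  bbebc$da  a
    3  bc$dabbe  e
    4  bebc$dab  b
    5  c$dabbeb  b
    6  dabbebc$  $
    7  ebc$dabb  b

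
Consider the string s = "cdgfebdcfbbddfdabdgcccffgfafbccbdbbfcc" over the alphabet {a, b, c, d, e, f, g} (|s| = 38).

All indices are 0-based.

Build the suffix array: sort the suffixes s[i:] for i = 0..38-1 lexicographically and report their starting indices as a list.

[15, 26, 9, 33, 28, 31, 5, 10, 16, 34, 37, 30, 36, 29, 19, 20, 0, 7, 21, 14, 32, 6, 11, 12, 17, 1, 4, 25, 8, 27, 35, 13, 3, 22, 23, 18, 24, 2]

sorted suffixes:
  #0 SA[0]=15  'abdgcccffgfafbccbdbbfcc'
  #1 SA[1]=26  'afbccbdbbfcc'
  #2 SA[2]=9  'bbddfdabdgcccffgfafbccbdbbfcc'
  #3 SA[3]=33  'bbfcc'
  #4 SA[4]=28  'bccbdbbfcc'
  #5 SA[5]=31  'bdbbfcc'
  #6 SA[6]=5  'bdcfbbddfdabdgcccffgfafbccbdbbfcc'
  #7 SA[7]=10  'bddfdabdgcccffgfafbccbdbbfcc'
  #8 SA[8]=16  'bdgcccffgfafbccbdbbfcc'
  #9 SA[9]=34  'bfcc'
  #10 SA[10]=37  'c'
  #11 SA[11]=30  'cbdbbfcc'
  #12 SA[12]=36  'cc'
  #13 SA[13]=29  'ccbdbbfcc'
  #14 SA[14]=19  'cccffgfafbccbdbbfcc'
  #15 SA[15]=20  'ccffgfafbccbdbbfcc'
  #16 SA[16]=0  'cdgfebdcfbbddfdabdgcccffgfafbccbdbbfcc'
  #17 SA[17]=7  'cfbbddfdabdgcccffgfafbccbdbbfcc'
  #18 SA[18]=21  'cffgfafbccbdbbfcc'
  #19 SA[19]=14  'dabdgcccffgfafbccbdbbfcc'
  #20 SA[20]=32  'dbbfcc'
  #21 SA[21]=6  'dcfbbddfdabdgcccffgfafbccbdbbfcc'
  #22 SA[22]=11  'ddfdabdgcccffgfafbccbdbbfcc'
  #23 SA[23]=12  'dfdabdgcccffgfafbccbdbbfcc'
  #24 SA[24]=17  'dgcccffgfafbccbdbbfcc'
  #25 SA[25]=1  'dgfebdcfbbddfdabdgcccffgfafbccbdbbfcc'
  #26 SA[26]=4  'ebdcfbbddfdabdgcccffgfafbccbdbbfcc'
  #27 SA[27]=25  'fafbccbdbbfcc'
  #28 SA[28]=8  'fbbddfdabdgcccffgfafbccbdbbfcc'
  #29 SA[29]=27  'fbccbdbbfcc'
  #30 SA[30]=35  'fcc'
  #31 SA[31]=13  'fdabdgcccffgfafbccbdbbfcc'
  #32 SA[32]=3  'febdcfbbddfdabdgcccffgfafbccbdbbfcc'
  #33 SA[33]=22  'ffgfafbccbdbbfcc'
  #34 SA[34]=23  'fgfafbccbdbbfcc'
  #35 SA[35]=18  'gcccffgfafbccbdbbfcc'
  #36 SA[36]=24  'gfafbccbdbbfcc'
  #37 SA[37]=2  'gfebdcfbbddfdabdgcccffgfafbccbdbbfcc'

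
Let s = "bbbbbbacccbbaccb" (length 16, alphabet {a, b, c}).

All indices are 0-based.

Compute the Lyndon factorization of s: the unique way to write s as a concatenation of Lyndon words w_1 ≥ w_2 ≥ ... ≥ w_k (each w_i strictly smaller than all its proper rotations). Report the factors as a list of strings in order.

["b", "b", "b", "b", "b", "b", "acccbb", "accb"]

emit factor 1: 'b' (i=0, period=1)
emit factor 2: 'b' (i=1, period=1)
emit factor 3: 'b' (i=2, period=1)
emit factor 4: 'b' (i=3, period=1)
emit factor 5: 'b' (i=4, period=1)
emit factor 6: 'b' (i=5, period=1)
emit factor 7: 'acccbb' (i=6, period=6)
emit factor 8: 'accb' (i=12, period=4)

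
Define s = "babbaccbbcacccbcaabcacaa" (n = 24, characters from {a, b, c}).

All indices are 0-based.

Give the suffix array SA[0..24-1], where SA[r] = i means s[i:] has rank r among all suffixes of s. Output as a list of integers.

[23, 22, 16, 1, 17, 20, 4, 10, 0, 3, 2, 7, 14, 18, 8, 21, 15, 19, 9, 6, 13, 5, 12, 11]

rank→(start, suffix):
  0 → (23, 'a')
  1 → (22, 'aa')
  2 → (16, 'aabcacaa')
  3 → (1, 'abbaccbbcacccbcaabcacaa')
  4 → (17, 'abcacaa')
  5 → (20, 'acaa')
  6 → (4, 'accbbcacccbcaabcacaa')
  7 → (10, 'acccbcaabcacaa')
  8 → (0, 'babbaccbbcacccbcaabcacaa')
  9 → (3, 'baccbbcacccbcaabcacaa')
  10 → (2, 'bbaccbbcacccbcaabcacaa')
  11 → (7, 'bbcacccbcaabcacaa')
  12 → (14, 'bcaabcacaa')
  13 → (18, 'bcacaa')
  14 → (8, 'bcacccbcaabcacaa')
  15 → (21, 'caa')
  16 → (15, 'caabcacaa')
  17 → (19, 'cacaa')
  18 → (9, 'cacccbcaabcacaa')
  19 → (6, 'cbbcacccbcaabcacaa')
  20 → (13, 'cbcaabcacaa')
  21 → (5, 'ccbbcacccbcaabcacaa')
  22 → (12, 'ccbcaabcacaa')
  23 → (11, 'cccbcaabcacaa')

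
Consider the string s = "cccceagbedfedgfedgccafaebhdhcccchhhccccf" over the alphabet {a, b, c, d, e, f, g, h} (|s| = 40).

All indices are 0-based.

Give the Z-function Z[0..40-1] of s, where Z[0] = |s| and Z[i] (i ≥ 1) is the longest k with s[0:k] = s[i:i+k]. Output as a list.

[40, 3, 2, 1, 0, 0, 0, 0, 0, 0, 0, 0, 0, 0, 0, 0, 0, 0, 2, 1, 0, 0, 0, 0, 0, 0, 0, 0, 4, 3, 2, 1, 0, 0, 0, 4, 3, 2, 1, 0]

Z[0]=40
i=1: outside box; Z[1]=3 grow→box=[1,4)
i=2: min(r-i=2, Z[1]=3)=2; Z[2]=2
i=3: min(r-i=1, Z[2]=2)=1; Z[3]=1
i=4: outside box; Z[4]=0
i=5: outside box; Z[5]=0
i=6: outside box; Z[6]=0
i=7: outside box; Z[7]=0
i=8: outside box; Z[8]=0
i=9: outside box; Z[9]=0
i=10: outside box; Z[10]=0
i=11: outside box; Z[11]=0
i=12: outside box; Z[12]=0
i=13: outside box; Z[13]=0
i=14: outside box; Z[14]=0
i=15: outside box; Z[15]=0
i=16: outside box; Z[16]=0
i=17: outside box; Z[17]=0
i=18: outside box; Z[18]=2 grow→box=[18,20)
i=19: min(r-i=1, Z[1]=3)=1; Z[19]=1
i=20: outside box; Z[20]=0
i=21: outside box; Z[21]=0
i=22: outside box; Z[22]=0
i=23: outside box; Z[23]=0
i=24: outside box; Z[24]=0
i=25: outside box; Z[25]=0
i=26: outside box; Z[26]=0
i=27: outside box; Z[27]=0
i=28: outside box; Z[28]=4 grow→box=[28,32)
i=29: min(r-i=3, Z[1]=3)=3; Z[29]=3
i=30: min(r-i=2, Z[2]=2)=2; Z[30]=2
i=31: min(r-i=1, Z[3]=1)=1; Z[31]=1
i=32: outside box; Z[32]=0
i=33: outside box; Z[33]=0
i=34: outside box; Z[34]=0
i=35: outside box; Z[35]=4 grow→box=[35,39)
i=36: min(r-i=3, Z[1]=3)=3; Z[36]=3
i=37: min(r-i=2, Z[2]=2)=2; Z[37]=2
i=38: min(r-i=1, Z[3]=1)=1; Z[38]=1
i=39: outside box; Z[39]=0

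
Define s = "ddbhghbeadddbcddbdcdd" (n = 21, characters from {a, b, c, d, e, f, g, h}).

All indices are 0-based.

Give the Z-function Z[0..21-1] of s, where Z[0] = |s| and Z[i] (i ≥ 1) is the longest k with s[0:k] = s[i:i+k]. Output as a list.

Z[0]=21
i=1: outside box; Z[1]=1 grow→box=[1,2)
i=2: outside box; Z[2]=0
i=3: outside box; Z[3]=0
i=4: outside box; Z[4]=0
i=5: outside box; Z[5]=0
i=6: outside box; Z[6]=0
i=7: outside box; Z[7]=0
i=8: outside box; Z[8]=0
i=9: outside box; Z[9]=2 grow→box=[9,11)
i=10: min(r-i=1, Z[1]=1)=1; Z[10]=3 grow→box=[10,13)
i=11: min(r-i=2, Z[1]=1)=1; Z[11]=1
i=12: min(r-i=1, Z[2]=0)=0; Z[12]=0
i=13: outside box; Z[13]=0
i=14: outside box; Z[14]=3 grow→box=[14,17)
i=15: min(r-i=2, Z[1]=1)=1; Z[15]=1
i=16: min(r-i=1, Z[2]=0)=0; Z[16]=0
i=17: outside box; Z[17]=1 grow→box=[17,18)
i=18: outside box; Z[18]=0
i=19: outside box; Z[19]=2 grow→box=[19,21)
i=20: min(r-i=1, Z[1]=1)=1; Z[20]=1

[21, 1, 0, 0, 0, 0, 0, 0, 0, 2, 3, 1, 0, 0, 3, 1, 0, 1, 0, 2, 1]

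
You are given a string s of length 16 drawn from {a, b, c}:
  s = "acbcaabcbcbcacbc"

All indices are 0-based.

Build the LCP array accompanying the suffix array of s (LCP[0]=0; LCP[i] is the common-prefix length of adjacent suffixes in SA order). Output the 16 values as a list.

[0, 1, 1, 4, 0, 2, 3, 2, 4, 0, 1, 2, 1, 3, 4, 3]

sorted suffixes:
  #0 SA[0]=4  'aabcbcbcacbc'
  #1 SA[1]=5  'abcbcbcacbc'
  #2 SA[2]=12  'acbc'
  #3 SA[3]=0  'acbcaabcbcbcacbc'
  #4 SA[4]=14  'bc'
  #5 SA[5]=2  'bcaabcbcbcacbc'
  #6 SA[6]=10  'bcacbc'
  #7 SA[7]=8  'bcbcacbc'
  #8 SA[8]=6  'bcbcbcacbc'
  #9 SA[9]=15  'c'
  #10 SA[10]=3  'caabcbcbcacbc'
  #11 SA[11]=11  'cacbc'
  #12 SA[12]=13  'cbc'
  #13 SA[13]=1  'cbcaabcbcbcacbc'
  #14 SA[14]=9  'cbcacbc'
  #15 SA[15]=7  'cbcbcacbc'

SA = [4, 5, 12, 0, 14, 2, 10, 8, 6, 15, 3, 11, 13, 1, 9, 7]
rank  pair      lcp
   1  s[4:],s[5:]  1  'a'
   2  s[5:],s[12:]  1  'a'
   3  s[12:],s[0:]  4  'acbc'
   4  s[0:],s[14:]  0  ''
   5  s[14:],s[2:]  2  'bc'
   6  s[2:],s[10:]  3  'bca'
   7  s[10:],s[8:]  2  'bc'
   8  s[8:],s[6:]  4  'bcbc'
   9  s[6:],s[15:]  0  ''
  10  s[15:],s[3:]  1  'c'
  11  s[3:],s[11:]  2  'ca'
  12  s[11:],s[13:]  1  'c'
  13  s[13:],s[1:]  3  'cbc'
  14  s[1:],s[9:]  4  'cbca'
  15  s[9:],s[7:]  3  'cbc'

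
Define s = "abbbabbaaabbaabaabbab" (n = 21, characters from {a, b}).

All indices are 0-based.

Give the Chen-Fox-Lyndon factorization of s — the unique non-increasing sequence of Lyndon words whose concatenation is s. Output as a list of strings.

["abbb", "abb", "aaabbaabaabbab"]

emit factor 1: 'abbb' (i=0, period=4)
emit factor 2: 'abb' (i=4, period=3)
emit factor 3: 'aaabbaabaabbab' (i=7, period=14)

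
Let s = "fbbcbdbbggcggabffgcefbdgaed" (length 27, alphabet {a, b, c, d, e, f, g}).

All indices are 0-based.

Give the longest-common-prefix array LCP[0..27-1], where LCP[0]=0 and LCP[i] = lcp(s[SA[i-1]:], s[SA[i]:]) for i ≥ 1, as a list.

sorted suffixes:
  #0 SA[0]=13  'abffgcefbdgaed'
  #1 SA[1]=24  'aed'
  #2 SA[2]=1  'bbcbdbbggcggabffgcefbdgaed'
  #3 SA[3]=6  'bbggcggabffgcefbdgaed'
  #4 SA[4]=2  'bcbdbbggcggabffgcefbdgaed'
  #5 SA[5]=4  'bdbbggcggabffgcefbdgaed'
  #6 SA[6]=21  'bdgaed'
  #7 SA[7]=14  'bffgcefbdgaed'
  #8 SA[8]=7  'bggcggabffgcefbdgaed'
  #9 SA[9]=3  'cbdbbggcggabffgcefbdgaed'
  #10 SA[10]=18  'cefbdgaed'
  #11 SA[11]=10  'cggabffgcefbdgaed'
  #12 SA[12]=26  'd'
  #13 SA[13]=5  'dbbggcggabffgcefbdgaed'
  #14 SA[14]=22  'dgaed'
  #15 SA[15]=25  'ed'
  #16 SA[16]=19  'efbdgaed'
  #17 SA[17]=0  'fbbcbdbbggcggabffgcefbdgaed'
  #18 SA[18]=20  'fbdgaed'
  #19 SA[19]=15  'ffgcefbdgaed'
  #20 SA[20]=16  'fgcefbdgaed'
  #21 SA[21]=12  'gabffgcefbdgaed'
  #22 SA[22]=23  'gaed'
  #23 SA[23]=17  'gcefbdgaed'
  #24 SA[24]=9  'gcggabffgcefbdgaed'
  #25 SA[25]=11  'ggabffgcefbdgaed'
  #26 SA[26]=8  'ggcggabffgcefbdgaed'

SA = [13, 24, 1, 6, 2, 4, 21, 14, 7, 3, 18, 10, 26, 5, 22, 25, 19, 0, 20, 15, 16, 12, 23, 17, 9, 11, 8]
i: (SA[i-1],SA[i]) lcp shared
  1: (13,24) 1 'a'
  2: (24,1) 0 ''
  3: (1,6) 2 'bb'
  4: (6,2) 1 'b'
  5: (2,4) 1 'b'
  6: (4,21) 2 'bd'
  7: (21,14) 1 'b'
  8: (14,7) 1 'b'
  9: (7,3) 0 ''
  10: (3,18) 1 'c'
  11: (18,10) 1 'c'
  12: (10,26) 0 ''
  13: (26,5) 1 'd'
  14: (5,22) 1 'd'
  15: (22,25) 0 ''
  16: (25,19) 1 'e'
  17: (19,0) 0 ''
  18: (0,20) 2 'fb'
  19: (20,15) 1 'f'
  20: (15,16) 1 'f'
  21: (16,12) 0 ''
  22: (12,23) 2 'ga'
  23: (23,17) 1 'g'
  24: (17,9) 2 'gc'
  25: (9,11) 1 'g'
  26: (11,8) 2 'gg'

[0, 1, 0, 2, 1, 1, 2, 1, 1, 0, 1, 1, 0, 1, 1, 0, 1, 0, 2, 1, 1, 0, 2, 1, 2, 1, 2]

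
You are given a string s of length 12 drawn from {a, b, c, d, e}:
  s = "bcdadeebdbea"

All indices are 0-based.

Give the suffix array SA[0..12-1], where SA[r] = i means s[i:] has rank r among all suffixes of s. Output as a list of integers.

[11, 3, 0, 7, 9, 1, 2, 8, 4, 10, 6, 5]

rank | idx | suffix
   0 |  11 | a
   1 |   3 | adeebdbea
   2 |   0 | bcdadeebdbea
   3 |   7 | bdbea
   4 |   9 | bea
   5 |   1 | cdadeebdbea
   6 |   2 | dadeebdbea
   7 |   8 | dbea
   8 |   4 | deebdbea
   9 |  10 | ea
  10 |   6 | ebdbea
  11 |   5 | eebdbea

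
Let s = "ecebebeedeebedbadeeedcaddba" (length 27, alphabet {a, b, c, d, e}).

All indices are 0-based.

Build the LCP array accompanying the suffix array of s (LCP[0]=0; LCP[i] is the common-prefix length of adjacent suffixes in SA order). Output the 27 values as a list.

rank | idx | suffix
   0 |  26 | a
   1 |  22 | addba
   2 |  15 | adeeedcaddba
   3 |  25 | ba
   4 |  14 | badeeedcaddba
   5 |   3 | bebeedeebedbadeeedcaddba
   6 |  11 | bedbadeeedcaddba
   7 |   5 | beedeebedbadeeedcaddba
   8 |  21 | caddba
   9 |   1 | cebebeedeebedbadeeedcaddba
  10 |  24 | dba
  11 |  13 | dbadeeedcaddba
  12 |  20 | dcaddba
  13 |  23 | ddba
  14 |   8 | deebedbadeeedcaddba
  15 |  16 | deeedcaddba
  16 |   2 | ebebeedeebedbadeeedcaddba
  17 |  10 | ebedbadeeedcaddba
  18 |   4 | ebeedeebedbadeeedcaddba
  19 |   0 | ecebebeedeebedbadeeedcaddba
  20 |  12 | edbadeeedcaddba
  21 |  19 | edcaddba
  22 |   7 | edeebedbadeeedcaddba
  23 |   9 | eebedbadeeedcaddba
  24 |  18 | eedcaddba
  25 |   6 | eedeebedbadeeedcaddba
  26 |  17 | eeedcaddba

SA = [26, 22, 15, 25, 14, 3, 11, 5, 21, 1, 24, 13, 20, 23, 8, 16, 2, 10, 4, 0, 12, 19, 7, 9, 18, 6, 17]
i: (SA[i-1],SA[i]) lcp shared
  1: (26,22) 1 'a'
  2: (22,15) 2 'ad'
  3: (15,25) 0 ''
  4: (25,14) 2 'ba'
  5: (14,3) 1 'b'
  6: (3,11) 2 'be'
  7: (11,5) 2 'be'
  8: (5,21) 0 ''
  9: (21,1) 1 'c'
  10: (1,24) 0 ''
  11: (24,13) 3 'dba'
  12: (13,20) 1 'd'
  13: (20,23) 1 'd'
  14: (23,8) 1 'd'
  15: (8,16) 3 'dee'
  16: (16,2) 0 ''
  17: (2,10) 3 'ebe'
  18: (10,4) 3 'ebe'
  19: (4,0) 1 'e'
  20: (0,12) 1 'e'
  21: (12,19) 2 'ed'
  22: (19,7) 2 'ed'
  23: (7,9) 1 'e'
  24: (9,18) 2 'ee'
  25: (18,6) 3 'eed'
  26: (6,17) 2 'ee'

[0, 1, 2, 0, 2, 1, 2, 2, 0, 1, 0, 3, 1, 1, 1, 3, 0, 3, 3, 1, 1, 2, 2, 1, 2, 3, 2]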